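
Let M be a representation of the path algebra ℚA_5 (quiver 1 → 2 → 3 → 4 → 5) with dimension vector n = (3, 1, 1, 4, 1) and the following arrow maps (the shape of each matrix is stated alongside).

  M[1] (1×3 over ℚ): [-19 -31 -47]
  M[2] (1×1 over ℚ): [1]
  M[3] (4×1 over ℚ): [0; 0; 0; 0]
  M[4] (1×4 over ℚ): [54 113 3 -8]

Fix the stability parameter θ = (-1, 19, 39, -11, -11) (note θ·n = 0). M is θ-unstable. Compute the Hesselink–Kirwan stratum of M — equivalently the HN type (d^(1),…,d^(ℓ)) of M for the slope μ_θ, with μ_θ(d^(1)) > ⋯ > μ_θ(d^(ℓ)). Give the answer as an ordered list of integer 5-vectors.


Interval decomposition of M: I[1,1]^2, I[1,3], I[4,4]^3, I[4,5].
HN type (ℓ=4): μ^(1)=39; μ^(2)=19; μ^(3)=-1; μ^(4)=-11

((0, 0, 1, 0, 0); (0, 1, 0, 0, 0); (3, 0, 0, 0, 0); (0, 0, 0, 4, 1))


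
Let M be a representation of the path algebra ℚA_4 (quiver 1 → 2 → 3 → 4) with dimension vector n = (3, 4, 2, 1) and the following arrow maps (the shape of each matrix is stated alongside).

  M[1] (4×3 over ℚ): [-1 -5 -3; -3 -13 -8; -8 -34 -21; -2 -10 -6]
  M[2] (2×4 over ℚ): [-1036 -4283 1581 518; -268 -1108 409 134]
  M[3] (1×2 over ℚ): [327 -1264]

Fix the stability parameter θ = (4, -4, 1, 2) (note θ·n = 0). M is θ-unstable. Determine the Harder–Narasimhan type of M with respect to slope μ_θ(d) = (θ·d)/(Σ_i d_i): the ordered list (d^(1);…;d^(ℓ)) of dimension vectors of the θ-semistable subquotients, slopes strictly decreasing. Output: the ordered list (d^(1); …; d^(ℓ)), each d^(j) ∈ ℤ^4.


Interval decomposition of M: I[1,1], I[1,3], I[1,4], I[2,2]^2.
HN type (ℓ=5): μ^(1)=4; μ^(2)=2; μ^(3)=1; μ^(4)=0; μ^(5)=-4

((1, 0, 0, 0); (0, 0, 0, 1); (0, 0, 2, 0); (2, 2, 0, 0); (0, 2, 0, 0))


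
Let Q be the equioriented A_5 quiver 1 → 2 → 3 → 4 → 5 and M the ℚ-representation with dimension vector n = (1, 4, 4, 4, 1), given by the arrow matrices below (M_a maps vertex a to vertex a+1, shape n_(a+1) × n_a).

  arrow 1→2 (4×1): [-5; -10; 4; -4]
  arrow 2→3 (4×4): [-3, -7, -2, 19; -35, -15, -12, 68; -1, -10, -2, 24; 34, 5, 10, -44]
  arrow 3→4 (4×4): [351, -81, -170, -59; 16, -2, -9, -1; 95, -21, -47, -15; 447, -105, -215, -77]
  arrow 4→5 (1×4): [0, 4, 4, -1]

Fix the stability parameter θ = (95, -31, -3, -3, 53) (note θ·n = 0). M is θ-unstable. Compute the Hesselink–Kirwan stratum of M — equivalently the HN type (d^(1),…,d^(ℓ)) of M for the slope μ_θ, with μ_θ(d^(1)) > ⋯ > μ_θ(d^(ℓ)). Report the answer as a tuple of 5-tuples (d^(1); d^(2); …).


Interval decomposition of M: I[1,5], I[2,2], I[2,4]^2, I[3,3], I[4,4].
HN type (ℓ=4): μ^(1)=53; μ^(2)=29/2; μ^(3)=-3; μ^(4)=-31

((0, 0, 0, 0, 1); (1, 1, 1, 1, 0); (0, 0, 3, 3, 0); (0, 3, 0, 0, 0))


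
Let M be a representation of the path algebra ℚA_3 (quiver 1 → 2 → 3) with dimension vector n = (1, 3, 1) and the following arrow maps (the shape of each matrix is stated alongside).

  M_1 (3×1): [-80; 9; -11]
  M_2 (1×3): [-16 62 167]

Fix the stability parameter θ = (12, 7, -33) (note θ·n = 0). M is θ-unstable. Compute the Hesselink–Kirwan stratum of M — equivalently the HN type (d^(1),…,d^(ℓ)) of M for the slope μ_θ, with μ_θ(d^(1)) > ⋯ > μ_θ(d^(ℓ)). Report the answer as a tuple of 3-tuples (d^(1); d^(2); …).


Interval decomposition of M: I[1,3], I[2,2]^2.
HN type (ℓ=2): μ^(1)=7; μ^(2)=-14/3

((0, 2, 0); (1, 1, 1))


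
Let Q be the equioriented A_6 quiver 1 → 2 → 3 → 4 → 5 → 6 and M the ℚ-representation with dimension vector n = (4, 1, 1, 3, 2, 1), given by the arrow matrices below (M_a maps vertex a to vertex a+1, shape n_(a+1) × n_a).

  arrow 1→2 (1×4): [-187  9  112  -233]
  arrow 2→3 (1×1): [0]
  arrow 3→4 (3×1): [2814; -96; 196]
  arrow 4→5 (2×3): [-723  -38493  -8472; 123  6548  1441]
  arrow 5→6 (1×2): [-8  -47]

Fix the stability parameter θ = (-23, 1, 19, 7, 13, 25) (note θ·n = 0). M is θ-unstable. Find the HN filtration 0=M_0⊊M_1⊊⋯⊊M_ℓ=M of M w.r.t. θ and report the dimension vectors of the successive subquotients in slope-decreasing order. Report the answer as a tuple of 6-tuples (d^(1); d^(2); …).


Via rank(M_{q-1}∘⋯∘M_p): M ≅ I[1,1]^3, I[1,2], I[3,6], I[4,4], I[4,5].
μ_θ-semistable layers: μ^(1)=25; μ^(2)=13; μ^(3)=7; μ^(4)=1; μ^(5)=-23

((0, 0, 0, 0, 0, 1); (0, 0, 1, 1, 2, 0); (0, 0, 0, 2, 0, 0); (0, 1, 0, 0, 0, 0); (4, 0, 0, 0, 0, 0))


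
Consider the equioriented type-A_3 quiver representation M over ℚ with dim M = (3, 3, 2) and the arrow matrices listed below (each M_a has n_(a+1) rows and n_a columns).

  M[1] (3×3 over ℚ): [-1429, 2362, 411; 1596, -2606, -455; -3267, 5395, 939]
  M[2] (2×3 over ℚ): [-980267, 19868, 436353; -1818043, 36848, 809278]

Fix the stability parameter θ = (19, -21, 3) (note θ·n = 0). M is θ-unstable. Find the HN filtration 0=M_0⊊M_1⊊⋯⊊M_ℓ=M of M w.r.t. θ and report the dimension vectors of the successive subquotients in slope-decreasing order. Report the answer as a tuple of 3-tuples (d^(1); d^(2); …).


Interval decomposition of M: I[1,2], I[1,3]^2.
HN type (ℓ=2): μ^(1)=3; μ^(2)=-1

((0, 0, 2); (3, 3, 0))


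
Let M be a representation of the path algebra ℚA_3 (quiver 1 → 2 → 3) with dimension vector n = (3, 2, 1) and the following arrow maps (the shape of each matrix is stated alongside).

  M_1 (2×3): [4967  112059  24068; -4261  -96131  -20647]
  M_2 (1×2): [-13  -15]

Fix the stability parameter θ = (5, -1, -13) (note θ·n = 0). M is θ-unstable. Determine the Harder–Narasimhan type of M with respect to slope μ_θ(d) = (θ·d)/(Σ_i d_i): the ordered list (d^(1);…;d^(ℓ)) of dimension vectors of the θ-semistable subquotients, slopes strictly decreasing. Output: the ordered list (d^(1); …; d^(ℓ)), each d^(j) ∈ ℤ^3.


Interval decomposition of M: I[1,1], I[1,2], I[1,3].
HN type (ℓ=3): μ^(1)=5; μ^(2)=2; μ^(3)=-3

((1, 0, 0); (1, 1, 0); (1, 1, 1))


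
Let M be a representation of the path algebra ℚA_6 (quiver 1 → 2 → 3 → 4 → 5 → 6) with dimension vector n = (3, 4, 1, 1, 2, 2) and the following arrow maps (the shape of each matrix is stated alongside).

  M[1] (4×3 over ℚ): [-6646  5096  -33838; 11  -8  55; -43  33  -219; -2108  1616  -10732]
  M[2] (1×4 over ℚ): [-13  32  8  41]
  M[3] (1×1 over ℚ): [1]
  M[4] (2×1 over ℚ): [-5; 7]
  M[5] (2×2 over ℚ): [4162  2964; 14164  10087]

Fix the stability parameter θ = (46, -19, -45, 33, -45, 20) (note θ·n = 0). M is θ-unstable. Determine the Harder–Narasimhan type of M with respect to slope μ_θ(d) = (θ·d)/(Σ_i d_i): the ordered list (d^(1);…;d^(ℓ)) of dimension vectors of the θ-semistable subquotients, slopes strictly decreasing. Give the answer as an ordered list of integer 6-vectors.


Via rank(M_{q-1}∘⋯∘M_p): M ≅ I[1,1], I[1,2], I[1,6], I[2,2]^2, I[5,6].
μ_θ-semistable layers: μ^(1)=46; μ^(2)=20; μ^(3)=27/2; μ^(4)=-6; μ^(5)=-19; μ^(6)=-45

((1, 0, 0, 0, 0, 0); (0, 0, 0, 0, 0, 2); (1, 1, 0, 0, 0, 0); (1, 1, 1, 1, 1, 0); (0, 2, 0, 0, 0, 0); (0, 0, 0, 0, 1, 0))


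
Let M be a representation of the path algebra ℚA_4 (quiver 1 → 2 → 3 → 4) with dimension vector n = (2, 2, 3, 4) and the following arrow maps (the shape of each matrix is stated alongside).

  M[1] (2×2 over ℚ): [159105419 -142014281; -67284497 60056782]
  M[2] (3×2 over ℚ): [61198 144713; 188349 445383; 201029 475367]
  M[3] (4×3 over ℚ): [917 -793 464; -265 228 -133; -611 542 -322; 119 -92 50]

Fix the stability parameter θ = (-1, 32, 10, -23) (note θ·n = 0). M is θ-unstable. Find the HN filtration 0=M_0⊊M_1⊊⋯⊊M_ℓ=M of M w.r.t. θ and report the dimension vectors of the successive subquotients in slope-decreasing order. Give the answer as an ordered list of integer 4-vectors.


Barcode: M ≅ I[1,4]^2, I[3,4], I[4,4]. HN layers by μ_θ (4 steps, strictly decreasing):
  μ^(1)=19/3; μ^(2)=-1; μ^(3)=-13/2; μ^(4)=-23

((0, 2, 2, 2); (2, 0, 0, 0); (0, 0, 1, 1); (0, 0, 0, 1))


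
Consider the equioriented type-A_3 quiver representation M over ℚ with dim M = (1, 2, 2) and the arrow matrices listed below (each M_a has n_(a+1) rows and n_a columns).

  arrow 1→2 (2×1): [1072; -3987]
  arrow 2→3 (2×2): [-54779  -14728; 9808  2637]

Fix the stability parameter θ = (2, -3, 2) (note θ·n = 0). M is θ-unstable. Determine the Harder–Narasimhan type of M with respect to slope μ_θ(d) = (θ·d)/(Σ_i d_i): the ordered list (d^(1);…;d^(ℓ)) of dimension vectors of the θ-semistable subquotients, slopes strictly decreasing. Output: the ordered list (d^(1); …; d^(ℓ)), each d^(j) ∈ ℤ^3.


Via rank(M_{q-1}∘⋯∘M_p): M ≅ I[1,3], I[2,3].
μ_θ-semistable layers: μ^(1)=2; μ^(2)=-1/2; μ^(3)=-3

((0, 0, 2); (1, 1, 0); (0, 1, 0))


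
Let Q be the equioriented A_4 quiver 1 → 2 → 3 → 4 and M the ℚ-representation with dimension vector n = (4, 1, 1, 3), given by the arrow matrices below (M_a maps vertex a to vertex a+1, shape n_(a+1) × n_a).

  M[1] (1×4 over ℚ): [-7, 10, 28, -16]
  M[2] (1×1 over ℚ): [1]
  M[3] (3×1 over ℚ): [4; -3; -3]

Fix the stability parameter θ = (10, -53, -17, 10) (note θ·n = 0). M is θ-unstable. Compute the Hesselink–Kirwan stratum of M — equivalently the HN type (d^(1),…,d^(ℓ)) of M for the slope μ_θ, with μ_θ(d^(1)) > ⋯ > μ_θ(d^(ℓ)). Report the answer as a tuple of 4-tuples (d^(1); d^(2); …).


Barcode: M ≅ I[1,1]^3, I[1,4], I[4,4]^2. HN layers by μ_θ (3 steps, strictly decreasing):
  μ^(1)=10; μ^(2)=-17; μ^(3)=-43/2

((3, 0, 0, 3); (0, 0, 1, 0); (1, 1, 0, 0))


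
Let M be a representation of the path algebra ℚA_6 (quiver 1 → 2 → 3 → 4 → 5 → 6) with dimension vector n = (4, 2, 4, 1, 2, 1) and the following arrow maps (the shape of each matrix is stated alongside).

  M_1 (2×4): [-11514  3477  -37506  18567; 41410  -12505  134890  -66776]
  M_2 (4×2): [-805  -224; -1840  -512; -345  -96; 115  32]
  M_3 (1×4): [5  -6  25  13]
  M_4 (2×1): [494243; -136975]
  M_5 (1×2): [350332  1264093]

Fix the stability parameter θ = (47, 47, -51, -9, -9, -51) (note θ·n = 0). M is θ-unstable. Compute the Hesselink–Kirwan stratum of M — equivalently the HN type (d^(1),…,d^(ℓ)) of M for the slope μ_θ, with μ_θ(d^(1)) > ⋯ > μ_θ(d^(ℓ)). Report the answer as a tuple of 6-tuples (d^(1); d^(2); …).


Via rank(M_{q-1}∘⋯∘M_p): M ≅ I[1,1]^2, I[1,2], I[1,6], I[3,3]^3, I[5,5].
μ_θ-semistable layers: μ^(1)=47; μ^(2)=-13/3; μ^(3)=-9; μ^(4)=-51

((3, 1, 0, 0, 0, 0); (1, 1, 1, 1, 1, 1); (0, 0, 0, 0, 1, 0); (0, 0, 3, 0, 0, 0))


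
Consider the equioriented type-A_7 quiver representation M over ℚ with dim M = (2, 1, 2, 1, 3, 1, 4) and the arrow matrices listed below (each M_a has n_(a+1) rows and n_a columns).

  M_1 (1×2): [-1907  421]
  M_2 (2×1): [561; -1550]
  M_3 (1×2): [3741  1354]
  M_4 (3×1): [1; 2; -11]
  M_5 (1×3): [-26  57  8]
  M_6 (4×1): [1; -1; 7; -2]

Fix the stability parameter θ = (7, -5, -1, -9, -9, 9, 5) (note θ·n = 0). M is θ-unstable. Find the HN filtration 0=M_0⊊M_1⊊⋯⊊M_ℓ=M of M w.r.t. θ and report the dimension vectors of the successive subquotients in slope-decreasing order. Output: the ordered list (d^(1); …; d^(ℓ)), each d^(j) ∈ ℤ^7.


Via rank(M_{q-1}∘⋯∘M_p): M ≅ I[1,1], I[1,5], I[3,3], I[5,5], I[5,7], I[7,7]^3.
μ_θ-semistable layers: μ^(1)=7; μ^(2)=5; μ^(3)=-1; μ^(4)=-17/5; μ^(5)=-9

((1, 0, 0, 0, 0, 1, 1); (0, 0, 0, 0, 0, 0, 3); (0, 0, 1, 0, 0, 0, 0); (1, 1, 1, 1, 1, 0, 0); (0, 0, 0, 0, 2, 0, 0))


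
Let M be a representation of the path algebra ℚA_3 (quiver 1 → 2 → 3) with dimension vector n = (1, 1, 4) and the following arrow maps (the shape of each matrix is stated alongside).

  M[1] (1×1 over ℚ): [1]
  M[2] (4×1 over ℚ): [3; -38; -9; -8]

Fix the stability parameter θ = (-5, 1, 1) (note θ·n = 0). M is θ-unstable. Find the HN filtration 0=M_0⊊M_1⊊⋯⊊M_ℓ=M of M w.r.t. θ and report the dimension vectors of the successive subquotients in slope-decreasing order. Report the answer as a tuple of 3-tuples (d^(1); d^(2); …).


Barcode: M ≅ I[1,3], I[3,3]^3. HN layers by μ_θ (2 steps, strictly decreasing):
  μ^(1)=1; μ^(2)=-5

((0, 1, 4); (1, 0, 0))


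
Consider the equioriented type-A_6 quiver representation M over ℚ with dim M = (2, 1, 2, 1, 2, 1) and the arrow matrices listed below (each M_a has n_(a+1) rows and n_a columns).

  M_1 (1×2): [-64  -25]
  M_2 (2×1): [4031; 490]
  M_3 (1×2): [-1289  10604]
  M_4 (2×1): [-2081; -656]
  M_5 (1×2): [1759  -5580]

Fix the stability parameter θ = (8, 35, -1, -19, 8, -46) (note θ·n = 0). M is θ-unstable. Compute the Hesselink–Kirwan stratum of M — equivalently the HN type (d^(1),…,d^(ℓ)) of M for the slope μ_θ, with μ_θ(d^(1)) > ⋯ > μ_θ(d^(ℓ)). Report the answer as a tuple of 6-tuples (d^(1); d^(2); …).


Barcode: M ≅ I[1,1], I[1,6], I[3,3], I[5,5]. HN layers by μ_θ (3 steps, strictly decreasing):
  μ^(1)=8; μ^(2)=-1; μ^(3)=-5/2

((1, 0, 0, 0, 1, 0); (0, 0, 1, 0, 0, 0); (1, 1, 1, 1, 1, 1))


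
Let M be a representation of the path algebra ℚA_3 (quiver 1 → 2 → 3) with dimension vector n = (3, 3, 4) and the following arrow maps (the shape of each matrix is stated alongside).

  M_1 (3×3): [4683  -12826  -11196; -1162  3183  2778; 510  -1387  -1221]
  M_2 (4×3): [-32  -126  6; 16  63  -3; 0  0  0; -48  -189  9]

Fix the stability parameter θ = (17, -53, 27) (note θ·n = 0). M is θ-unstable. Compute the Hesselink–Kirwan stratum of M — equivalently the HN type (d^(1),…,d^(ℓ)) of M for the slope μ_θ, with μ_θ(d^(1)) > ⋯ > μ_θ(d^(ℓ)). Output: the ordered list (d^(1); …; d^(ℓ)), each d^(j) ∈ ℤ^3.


Interval decomposition of M: I[1,2]^2, I[1,3], I[3,3]^3.
HN type (ℓ=2): μ^(1)=27; μ^(2)=-18

((0, 0, 4); (3, 3, 0))


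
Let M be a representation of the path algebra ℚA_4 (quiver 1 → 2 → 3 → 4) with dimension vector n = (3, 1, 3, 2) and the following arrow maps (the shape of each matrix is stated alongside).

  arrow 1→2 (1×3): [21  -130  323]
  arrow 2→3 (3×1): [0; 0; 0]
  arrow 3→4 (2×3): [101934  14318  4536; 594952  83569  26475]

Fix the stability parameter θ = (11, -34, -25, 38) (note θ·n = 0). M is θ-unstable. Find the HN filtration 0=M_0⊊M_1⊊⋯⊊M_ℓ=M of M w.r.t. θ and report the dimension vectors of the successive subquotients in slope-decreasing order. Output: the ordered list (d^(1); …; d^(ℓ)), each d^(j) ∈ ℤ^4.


Via rank(M_{q-1}∘⋯∘M_p): M ≅ I[1,1]^2, I[1,2], I[3,3], I[3,4]^2.
μ_θ-semistable layers: μ^(1)=38; μ^(2)=11; μ^(3)=-23/2; μ^(4)=-25

((0, 0, 0, 2); (2, 0, 0, 0); (1, 1, 0, 0); (0, 0, 3, 0))


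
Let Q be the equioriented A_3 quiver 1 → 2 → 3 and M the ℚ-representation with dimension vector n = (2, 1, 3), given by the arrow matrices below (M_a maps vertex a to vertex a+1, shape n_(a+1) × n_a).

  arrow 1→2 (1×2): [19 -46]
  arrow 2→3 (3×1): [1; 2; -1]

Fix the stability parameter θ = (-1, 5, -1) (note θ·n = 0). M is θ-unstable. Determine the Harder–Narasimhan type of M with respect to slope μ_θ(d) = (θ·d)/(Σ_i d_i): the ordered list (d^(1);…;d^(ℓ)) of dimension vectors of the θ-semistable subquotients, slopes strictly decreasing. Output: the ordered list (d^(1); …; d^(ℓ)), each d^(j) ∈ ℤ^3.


Interval decomposition of M: I[1,1], I[1,3], I[3,3]^2.
HN type (ℓ=2): μ^(1)=2; μ^(2)=-1

((0, 1, 1); (2, 0, 2))


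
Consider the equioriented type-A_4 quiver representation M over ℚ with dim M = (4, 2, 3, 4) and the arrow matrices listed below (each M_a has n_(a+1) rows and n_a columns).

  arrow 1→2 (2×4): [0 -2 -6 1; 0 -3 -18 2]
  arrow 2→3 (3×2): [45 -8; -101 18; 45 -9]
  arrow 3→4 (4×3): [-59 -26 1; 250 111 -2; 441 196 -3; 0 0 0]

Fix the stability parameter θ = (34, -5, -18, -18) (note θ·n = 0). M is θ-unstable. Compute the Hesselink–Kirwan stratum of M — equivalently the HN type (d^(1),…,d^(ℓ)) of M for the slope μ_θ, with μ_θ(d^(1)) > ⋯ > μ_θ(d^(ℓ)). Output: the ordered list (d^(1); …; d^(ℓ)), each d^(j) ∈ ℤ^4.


Via rank(M_{q-1}∘⋯∘M_p): M ≅ I[1,1]^2, I[1,4]^2, I[3,3], I[4,4]^2.
μ_θ-semistable layers: μ^(1)=34; μ^(2)=-7/4; μ^(3)=-18

((2, 0, 0, 0); (2, 2, 2, 2); (0, 0, 1, 2))


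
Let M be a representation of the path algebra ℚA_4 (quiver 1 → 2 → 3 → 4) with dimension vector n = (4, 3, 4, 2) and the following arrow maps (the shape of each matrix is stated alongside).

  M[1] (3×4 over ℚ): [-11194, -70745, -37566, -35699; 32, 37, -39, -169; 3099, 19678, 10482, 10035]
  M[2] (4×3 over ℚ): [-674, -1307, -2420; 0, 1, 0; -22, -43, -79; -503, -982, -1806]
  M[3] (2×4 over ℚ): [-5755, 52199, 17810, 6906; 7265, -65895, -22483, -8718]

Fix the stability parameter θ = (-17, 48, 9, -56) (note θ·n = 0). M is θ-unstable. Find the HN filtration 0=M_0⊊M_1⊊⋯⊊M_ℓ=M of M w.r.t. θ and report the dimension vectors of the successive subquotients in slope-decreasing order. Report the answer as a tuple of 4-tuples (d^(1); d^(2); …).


Barcode: M ≅ I[1,1], I[1,3]^2, I[1,4], I[3,4]. HN layers by μ_θ (4 steps, strictly decreasing):
  μ^(1)=57/2; μ^(2)=1/3; μ^(3)=-17; μ^(4)=-47/2

((0, 2, 2, 0); (0, 1, 1, 1); (4, 0, 0, 0); (0, 0, 1, 1))


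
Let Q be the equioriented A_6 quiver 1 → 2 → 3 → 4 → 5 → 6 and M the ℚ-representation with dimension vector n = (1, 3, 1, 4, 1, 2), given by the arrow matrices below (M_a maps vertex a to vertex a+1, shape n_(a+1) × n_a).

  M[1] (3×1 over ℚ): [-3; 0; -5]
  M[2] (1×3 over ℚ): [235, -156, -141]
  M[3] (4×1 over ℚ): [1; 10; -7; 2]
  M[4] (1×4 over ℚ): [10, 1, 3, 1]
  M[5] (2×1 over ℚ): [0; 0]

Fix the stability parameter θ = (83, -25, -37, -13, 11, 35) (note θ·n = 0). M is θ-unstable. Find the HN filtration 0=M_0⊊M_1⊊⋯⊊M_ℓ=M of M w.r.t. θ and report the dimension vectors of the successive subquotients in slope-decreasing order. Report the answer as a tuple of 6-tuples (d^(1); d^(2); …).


Via rank(M_{q-1}∘⋯∘M_p): M ≅ I[1,2], I[2,2], I[2,5], I[4,4]^3, I[6,6]^2.
μ_θ-semistable layers: μ^(1)=35; μ^(2)=29; μ^(3)=11; μ^(4)=-13; μ^(5)=-25; μ^(6)=-31

((0, 0, 0, 0, 0, 2); (1, 1, 0, 0, 0, 0); (0, 0, 0, 0, 1, 0); (0, 0, 0, 4, 0, 0); (0, 1, 0, 0, 0, 0); (0, 1, 1, 0, 0, 0))


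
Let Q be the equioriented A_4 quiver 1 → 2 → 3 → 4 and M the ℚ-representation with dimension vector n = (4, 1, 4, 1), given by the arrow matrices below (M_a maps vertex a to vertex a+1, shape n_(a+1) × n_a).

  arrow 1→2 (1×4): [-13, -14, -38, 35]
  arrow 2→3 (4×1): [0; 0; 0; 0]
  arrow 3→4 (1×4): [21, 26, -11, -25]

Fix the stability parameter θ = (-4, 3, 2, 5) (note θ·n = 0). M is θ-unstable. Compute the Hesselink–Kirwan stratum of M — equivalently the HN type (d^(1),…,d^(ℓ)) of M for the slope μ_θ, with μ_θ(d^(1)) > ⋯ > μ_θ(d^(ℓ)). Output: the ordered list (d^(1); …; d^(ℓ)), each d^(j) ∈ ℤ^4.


Interval decomposition of M: I[1,1]^3, I[1,2], I[3,3]^3, I[3,4].
HN type (ℓ=4): μ^(1)=5; μ^(2)=3; μ^(3)=2; μ^(4)=-4

((0, 0, 0, 1); (0, 1, 0, 0); (0, 0, 4, 0); (4, 0, 0, 0))


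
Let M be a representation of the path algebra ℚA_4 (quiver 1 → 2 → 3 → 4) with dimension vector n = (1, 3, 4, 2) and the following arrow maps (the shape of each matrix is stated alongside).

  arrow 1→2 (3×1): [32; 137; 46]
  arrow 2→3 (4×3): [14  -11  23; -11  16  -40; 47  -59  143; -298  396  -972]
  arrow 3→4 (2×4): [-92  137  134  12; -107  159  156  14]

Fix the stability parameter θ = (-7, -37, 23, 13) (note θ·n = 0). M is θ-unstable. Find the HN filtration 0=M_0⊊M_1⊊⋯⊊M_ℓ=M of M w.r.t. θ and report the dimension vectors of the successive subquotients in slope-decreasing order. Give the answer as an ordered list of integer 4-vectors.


Barcode: M ≅ I[1,4], I[2,2], I[2,4], I[3,3]^2. HN layers by μ_θ (4 steps, strictly decreasing):
  μ^(1)=23; μ^(2)=18; μ^(3)=-22; μ^(4)=-37

((0, 0, 2, 0); (0, 0, 2, 2); (1, 1, 0, 0); (0, 2, 0, 0))


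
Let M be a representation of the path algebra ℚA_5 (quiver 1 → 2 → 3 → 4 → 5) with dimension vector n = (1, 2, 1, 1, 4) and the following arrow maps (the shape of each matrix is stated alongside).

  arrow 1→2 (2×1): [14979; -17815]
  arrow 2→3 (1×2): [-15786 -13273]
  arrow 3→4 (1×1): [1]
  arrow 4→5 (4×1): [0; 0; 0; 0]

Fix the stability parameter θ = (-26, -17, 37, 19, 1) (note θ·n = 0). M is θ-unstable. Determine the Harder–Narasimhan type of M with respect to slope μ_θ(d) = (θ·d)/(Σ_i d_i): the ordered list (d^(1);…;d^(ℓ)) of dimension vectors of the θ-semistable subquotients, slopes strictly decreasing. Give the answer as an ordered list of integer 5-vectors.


Interval decomposition of M: I[1,4], I[2,2], I[5,5]^4.
HN type (ℓ=4): μ^(1)=28; μ^(2)=1; μ^(3)=-17; μ^(4)=-26

((0, 0, 1, 1, 0); (0, 0, 0, 0, 4); (0, 2, 0, 0, 0); (1, 0, 0, 0, 0))


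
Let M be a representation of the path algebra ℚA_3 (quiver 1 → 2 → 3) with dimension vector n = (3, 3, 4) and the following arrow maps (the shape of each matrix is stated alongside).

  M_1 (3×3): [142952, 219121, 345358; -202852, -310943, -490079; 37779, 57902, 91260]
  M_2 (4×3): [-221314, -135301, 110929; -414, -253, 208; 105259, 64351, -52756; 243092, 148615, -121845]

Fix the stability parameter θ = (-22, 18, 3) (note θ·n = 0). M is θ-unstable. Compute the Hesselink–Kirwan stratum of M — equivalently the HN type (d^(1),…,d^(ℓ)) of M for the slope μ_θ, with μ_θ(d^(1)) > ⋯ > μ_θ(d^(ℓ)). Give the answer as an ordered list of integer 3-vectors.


Via rank(M_{q-1}∘⋯∘M_p): M ≅ I[1,3]^3, I[3,3].
μ_θ-semistable layers: μ^(1)=21/2; μ^(2)=3; μ^(3)=-22

((0, 3, 3); (0, 0, 1); (3, 0, 0))


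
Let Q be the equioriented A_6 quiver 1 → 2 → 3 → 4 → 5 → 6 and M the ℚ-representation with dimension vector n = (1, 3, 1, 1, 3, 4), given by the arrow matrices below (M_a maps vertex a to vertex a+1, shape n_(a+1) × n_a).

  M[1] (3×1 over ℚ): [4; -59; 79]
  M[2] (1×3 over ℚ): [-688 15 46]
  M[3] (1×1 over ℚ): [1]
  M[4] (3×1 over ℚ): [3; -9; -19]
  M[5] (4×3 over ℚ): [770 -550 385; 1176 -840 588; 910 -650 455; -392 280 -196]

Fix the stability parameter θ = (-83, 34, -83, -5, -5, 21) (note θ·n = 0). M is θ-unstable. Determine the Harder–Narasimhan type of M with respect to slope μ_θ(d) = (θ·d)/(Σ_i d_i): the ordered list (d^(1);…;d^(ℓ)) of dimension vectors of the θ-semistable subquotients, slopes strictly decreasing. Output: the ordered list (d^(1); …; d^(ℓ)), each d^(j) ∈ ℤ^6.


Barcode: M ≅ I[1,6], I[2,2]^2, I[5,5]^2, I[6,6]^3. HN layers by μ_θ (5 steps, strictly decreasing):
  μ^(1)=34; μ^(2)=21; μ^(3)=-5; μ^(4)=-49/2; μ^(5)=-83

((0, 2, 0, 0, 0, 0); (0, 0, 0, 0, 0, 4); (0, 0, 0, 1, 3, 0); (0, 1, 1, 0, 0, 0); (1, 0, 0, 0, 0, 0))


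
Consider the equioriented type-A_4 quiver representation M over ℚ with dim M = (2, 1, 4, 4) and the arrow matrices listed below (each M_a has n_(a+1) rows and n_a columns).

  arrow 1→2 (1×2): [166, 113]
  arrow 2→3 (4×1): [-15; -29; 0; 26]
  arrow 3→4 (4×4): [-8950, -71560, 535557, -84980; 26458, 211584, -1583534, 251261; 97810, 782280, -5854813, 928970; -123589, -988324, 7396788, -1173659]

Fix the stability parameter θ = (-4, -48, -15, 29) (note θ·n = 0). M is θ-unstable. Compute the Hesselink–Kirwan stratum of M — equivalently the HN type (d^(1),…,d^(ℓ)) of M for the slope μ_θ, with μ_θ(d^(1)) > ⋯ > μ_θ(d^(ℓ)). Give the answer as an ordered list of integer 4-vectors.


Interval decomposition of M: I[1,1], I[1,4], I[3,3], I[3,4]^2, I[4,4].
HN type (ℓ=4): μ^(1)=29; μ^(2)=-4; μ^(3)=-15; μ^(4)=-26

((0, 0, 0, 4); (1, 0, 0, 0); (0, 0, 4, 0); (1, 1, 0, 0))


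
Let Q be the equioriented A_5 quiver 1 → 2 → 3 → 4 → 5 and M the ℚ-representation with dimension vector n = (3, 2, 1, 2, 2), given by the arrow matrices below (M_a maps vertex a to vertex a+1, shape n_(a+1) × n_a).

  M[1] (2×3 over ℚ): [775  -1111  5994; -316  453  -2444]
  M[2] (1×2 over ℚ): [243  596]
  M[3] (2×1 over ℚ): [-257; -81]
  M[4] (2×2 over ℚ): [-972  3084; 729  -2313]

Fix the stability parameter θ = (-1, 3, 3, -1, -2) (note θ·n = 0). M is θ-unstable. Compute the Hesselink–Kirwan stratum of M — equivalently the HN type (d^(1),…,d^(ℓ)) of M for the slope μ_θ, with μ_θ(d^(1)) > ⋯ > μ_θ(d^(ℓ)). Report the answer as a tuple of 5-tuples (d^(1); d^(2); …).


Via rank(M_{q-1}∘⋯∘M_p): M ≅ I[1,1], I[1,2], I[1,4], I[4,5], I[5,5].
μ_θ-semistable layers: μ^(1)=3; μ^(2)=5/3; μ^(3)=-1; μ^(4)=-3/2; μ^(5)=-2

((0, 1, 0, 0, 0); (0, 1, 1, 1, 0); (3, 0, 0, 0, 0); (0, 0, 0, 1, 1); (0, 0, 0, 0, 1))


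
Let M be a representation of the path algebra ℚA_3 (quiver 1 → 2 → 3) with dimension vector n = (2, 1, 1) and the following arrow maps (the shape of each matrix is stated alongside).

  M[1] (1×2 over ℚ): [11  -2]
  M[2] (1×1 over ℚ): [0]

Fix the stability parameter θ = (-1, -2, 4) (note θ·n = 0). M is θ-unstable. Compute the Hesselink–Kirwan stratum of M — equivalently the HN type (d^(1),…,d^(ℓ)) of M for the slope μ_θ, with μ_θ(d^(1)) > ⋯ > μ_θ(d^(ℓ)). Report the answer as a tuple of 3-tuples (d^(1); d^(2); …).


Interval decomposition of M: I[1,1], I[1,2], I[3,3].
HN type (ℓ=3): μ^(1)=4; μ^(2)=-1; μ^(3)=-3/2

((0, 0, 1); (1, 0, 0); (1, 1, 0))


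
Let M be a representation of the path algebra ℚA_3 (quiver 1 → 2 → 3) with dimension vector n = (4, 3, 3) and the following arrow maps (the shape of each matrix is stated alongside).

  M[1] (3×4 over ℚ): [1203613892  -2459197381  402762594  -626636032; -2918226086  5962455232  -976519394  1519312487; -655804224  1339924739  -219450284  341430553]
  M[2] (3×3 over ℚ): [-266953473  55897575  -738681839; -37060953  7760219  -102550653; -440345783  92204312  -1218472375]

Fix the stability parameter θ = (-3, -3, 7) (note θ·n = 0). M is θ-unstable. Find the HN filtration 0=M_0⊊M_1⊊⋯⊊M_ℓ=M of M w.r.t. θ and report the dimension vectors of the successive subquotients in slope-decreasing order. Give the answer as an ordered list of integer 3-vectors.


Interval decomposition of M: I[1,1], I[1,3]^3.
HN type (ℓ=2): μ^(1)=7; μ^(2)=-3

((0, 0, 3); (4, 3, 0))


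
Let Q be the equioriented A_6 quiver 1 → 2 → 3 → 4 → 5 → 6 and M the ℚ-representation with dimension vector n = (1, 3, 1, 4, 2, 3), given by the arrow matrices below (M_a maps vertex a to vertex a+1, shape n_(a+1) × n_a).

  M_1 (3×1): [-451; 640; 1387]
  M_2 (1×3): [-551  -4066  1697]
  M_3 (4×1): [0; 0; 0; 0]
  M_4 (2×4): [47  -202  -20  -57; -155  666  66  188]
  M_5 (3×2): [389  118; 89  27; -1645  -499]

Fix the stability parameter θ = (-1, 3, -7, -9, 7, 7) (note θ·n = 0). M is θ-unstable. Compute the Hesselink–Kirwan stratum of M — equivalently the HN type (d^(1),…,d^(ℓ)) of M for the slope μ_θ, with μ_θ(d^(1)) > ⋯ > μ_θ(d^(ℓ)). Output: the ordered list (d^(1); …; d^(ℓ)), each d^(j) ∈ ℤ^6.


Barcode: M ≅ I[1,2], I[2,2], I[2,3], I[4,4]^2, I[4,6]^2, I[6,6]. HN layers by μ_θ (5 steps, strictly decreasing):
  μ^(1)=7; μ^(2)=3; μ^(3)=-1; μ^(4)=-2; μ^(5)=-9

((0, 0, 0, 0, 2, 3); (0, 2, 0, 0, 0, 0); (1, 0, 0, 0, 0, 0); (0, 1, 1, 0, 0, 0); (0, 0, 0, 4, 0, 0))


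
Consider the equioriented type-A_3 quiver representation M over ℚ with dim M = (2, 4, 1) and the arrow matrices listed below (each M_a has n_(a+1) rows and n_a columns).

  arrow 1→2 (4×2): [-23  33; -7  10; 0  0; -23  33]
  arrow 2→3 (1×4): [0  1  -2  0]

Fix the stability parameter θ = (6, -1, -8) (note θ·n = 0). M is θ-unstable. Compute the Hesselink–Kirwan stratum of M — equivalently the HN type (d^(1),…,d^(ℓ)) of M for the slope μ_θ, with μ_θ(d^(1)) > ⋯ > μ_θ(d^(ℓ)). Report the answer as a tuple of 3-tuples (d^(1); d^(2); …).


Interval decomposition of M: I[1,2], I[1,3], I[2,2]^2.
HN type (ℓ=2): μ^(1)=5/2; μ^(2)=-1

((1, 1, 0); (1, 3, 1))


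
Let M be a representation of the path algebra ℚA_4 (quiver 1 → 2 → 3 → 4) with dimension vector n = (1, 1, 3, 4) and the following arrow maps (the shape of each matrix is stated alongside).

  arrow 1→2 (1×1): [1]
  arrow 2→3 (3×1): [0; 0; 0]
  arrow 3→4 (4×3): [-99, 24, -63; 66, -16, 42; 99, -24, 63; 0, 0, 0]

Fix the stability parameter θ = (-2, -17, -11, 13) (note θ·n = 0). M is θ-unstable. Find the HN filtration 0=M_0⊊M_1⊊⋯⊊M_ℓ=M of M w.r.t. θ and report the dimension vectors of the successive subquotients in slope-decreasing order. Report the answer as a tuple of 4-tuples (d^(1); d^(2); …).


Interval decomposition of M: I[1,2], I[3,3]^2, I[3,4], I[4,4]^3.
HN type (ℓ=3): μ^(1)=13; μ^(2)=-19/2; μ^(3)=-11

((0, 0, 0, 4); (1, 1, 0, 0); (0, 0, 3, 0))


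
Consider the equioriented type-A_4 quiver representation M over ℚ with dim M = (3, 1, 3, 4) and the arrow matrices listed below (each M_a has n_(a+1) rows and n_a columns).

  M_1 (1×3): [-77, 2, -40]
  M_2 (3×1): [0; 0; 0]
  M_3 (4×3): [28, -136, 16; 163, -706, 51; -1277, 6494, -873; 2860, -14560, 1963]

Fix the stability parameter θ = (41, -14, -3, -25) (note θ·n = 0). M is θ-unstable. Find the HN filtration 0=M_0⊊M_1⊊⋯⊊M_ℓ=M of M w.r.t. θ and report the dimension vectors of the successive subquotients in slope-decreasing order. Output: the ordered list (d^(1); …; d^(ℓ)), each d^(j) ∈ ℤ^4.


Barcode: M ≅ I[1,1]^2, I[1,2], I[3,3], I[3,4]^2, I[4,4]^2. HN layers by μ_θ (5 steps, strictly decreasing):
  μ^(1)=41; μ^(2)=27/2; μ^(3)=-3; μ^(4)=-14; μ^(5)=-25

((2, 0, 0, 0); (1, 1, 0, 0); (0, 0, 1, 0); (0, 0, 2, 2); (0, 0, 0, 2))


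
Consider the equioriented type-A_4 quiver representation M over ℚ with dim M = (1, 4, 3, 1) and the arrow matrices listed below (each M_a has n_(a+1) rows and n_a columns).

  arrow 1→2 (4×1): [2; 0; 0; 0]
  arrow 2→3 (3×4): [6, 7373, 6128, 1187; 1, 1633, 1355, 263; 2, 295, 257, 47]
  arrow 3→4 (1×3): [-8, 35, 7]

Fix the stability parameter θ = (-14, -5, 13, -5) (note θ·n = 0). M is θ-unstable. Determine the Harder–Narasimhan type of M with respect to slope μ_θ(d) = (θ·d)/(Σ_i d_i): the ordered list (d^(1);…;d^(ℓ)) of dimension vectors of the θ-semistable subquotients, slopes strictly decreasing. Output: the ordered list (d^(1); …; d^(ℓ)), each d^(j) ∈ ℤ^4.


Via rank(M_{q-1}∘⋯∘M_p): M ≅ I[1,4], I[2,2], I[2,3]^2.
μ_θ-semistable layers: μ^(1)=13; μ^(2)=4; μ^(3)=-5; μ^(4)=-14

((0, 0, 2, 0); (0, 0, 1, 1); (0, 4, 0, 0); (1, 0, 0, 0))


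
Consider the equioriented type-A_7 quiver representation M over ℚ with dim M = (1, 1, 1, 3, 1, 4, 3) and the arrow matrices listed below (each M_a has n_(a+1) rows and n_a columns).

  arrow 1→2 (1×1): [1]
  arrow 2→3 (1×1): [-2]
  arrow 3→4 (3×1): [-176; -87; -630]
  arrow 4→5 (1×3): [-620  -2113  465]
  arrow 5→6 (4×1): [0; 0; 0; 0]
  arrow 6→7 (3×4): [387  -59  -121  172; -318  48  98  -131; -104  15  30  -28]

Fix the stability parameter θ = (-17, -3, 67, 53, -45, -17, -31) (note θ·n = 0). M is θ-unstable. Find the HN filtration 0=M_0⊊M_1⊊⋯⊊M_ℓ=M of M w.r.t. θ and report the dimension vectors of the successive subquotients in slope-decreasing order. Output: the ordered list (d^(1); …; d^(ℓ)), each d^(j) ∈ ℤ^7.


Barcode: M ≅ I[1,5], I[4,4]^2, I[6,6], I[6,7]^3. HN layers by μ_θ (5 steps, strictly decreasing):
  μ^(1)=53; μ^(2)=25; μ^(3)=-3; μ^(4)=-17; μ^(5)=-24

((0, 0, 0, 2, 0, 0, 0); (0, 0, 1, 1, 1, 0, 0); (0, 1, 0, 0, 0, 0, 0); (1, 0, 0, 0, 0, 1, 0); (0, 0, 0, 0, 0, 3, 3))


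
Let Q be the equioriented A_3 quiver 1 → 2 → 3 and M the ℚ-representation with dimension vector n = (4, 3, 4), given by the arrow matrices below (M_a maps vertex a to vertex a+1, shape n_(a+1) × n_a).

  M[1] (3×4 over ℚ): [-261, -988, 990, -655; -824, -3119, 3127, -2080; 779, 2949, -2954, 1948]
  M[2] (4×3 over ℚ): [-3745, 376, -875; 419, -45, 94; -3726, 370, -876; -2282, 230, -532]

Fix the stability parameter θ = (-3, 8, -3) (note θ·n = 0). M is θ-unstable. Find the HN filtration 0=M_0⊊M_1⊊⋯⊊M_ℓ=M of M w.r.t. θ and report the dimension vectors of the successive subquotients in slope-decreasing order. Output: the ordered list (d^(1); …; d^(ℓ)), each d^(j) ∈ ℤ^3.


Via rank(M_{q-1}∘⋯∘M_p): M ≅ I[1,1], I[1,2], I[1,3]^2, I[3,3]^2.
μ_θ-semistable layers: μ^(1)=8; μ^(2)=5/2; μ^(3)=-3

((0, 1, 0); (0, 2, 2); (4, 0, 2))


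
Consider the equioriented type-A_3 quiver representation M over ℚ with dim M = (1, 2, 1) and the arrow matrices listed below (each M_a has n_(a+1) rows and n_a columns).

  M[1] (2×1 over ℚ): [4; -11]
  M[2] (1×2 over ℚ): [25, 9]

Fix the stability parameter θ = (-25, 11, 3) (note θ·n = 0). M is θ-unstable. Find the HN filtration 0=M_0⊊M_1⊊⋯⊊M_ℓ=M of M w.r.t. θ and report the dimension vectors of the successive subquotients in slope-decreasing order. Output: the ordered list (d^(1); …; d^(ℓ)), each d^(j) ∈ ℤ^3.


Barcode: M ≅ I[1,3], I[2,2]. HN layers by μ_θ (3 steps, strictly decreasing):
  μ^(1)=11; μ^(2)=7; μ^(3)=-25

((0, 1, 0); (0, 1, 1); (1, 0, 0))


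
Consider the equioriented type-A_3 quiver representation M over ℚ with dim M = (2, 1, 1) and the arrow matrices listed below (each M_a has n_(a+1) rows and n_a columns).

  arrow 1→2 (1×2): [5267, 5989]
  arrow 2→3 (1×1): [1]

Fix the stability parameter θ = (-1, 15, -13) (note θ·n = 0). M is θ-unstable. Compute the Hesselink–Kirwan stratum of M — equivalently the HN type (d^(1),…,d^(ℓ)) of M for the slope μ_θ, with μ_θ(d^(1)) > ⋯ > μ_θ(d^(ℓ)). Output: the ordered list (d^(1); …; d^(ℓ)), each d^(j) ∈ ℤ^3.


Interval decomposition of M: I[1,1], I[1,3].
HN type (ℓ=2): μ^(1)=1; μ^(2)=-1

((0, 1, 1); (2, 0, 0))


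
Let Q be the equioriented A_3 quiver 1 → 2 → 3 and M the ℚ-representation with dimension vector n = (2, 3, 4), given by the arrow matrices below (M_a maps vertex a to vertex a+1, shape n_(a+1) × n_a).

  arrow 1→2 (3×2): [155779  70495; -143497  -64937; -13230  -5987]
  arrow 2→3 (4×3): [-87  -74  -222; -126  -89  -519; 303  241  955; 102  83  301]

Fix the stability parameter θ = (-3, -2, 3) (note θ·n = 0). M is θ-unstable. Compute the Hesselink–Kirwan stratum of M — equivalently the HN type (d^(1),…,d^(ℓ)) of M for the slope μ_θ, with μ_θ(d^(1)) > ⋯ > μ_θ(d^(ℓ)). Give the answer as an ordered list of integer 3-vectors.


Barcode: M ≅ I[1,3]^2, I[2,3], I[3,3]. HN layers by μ_θ (3 steps, strictly decreasing):
  μ^(1)=3; μ^(2)=-2; μ^(3)=-3

((0, 0, 4); (0, 3, 0); (2, 0, 0))


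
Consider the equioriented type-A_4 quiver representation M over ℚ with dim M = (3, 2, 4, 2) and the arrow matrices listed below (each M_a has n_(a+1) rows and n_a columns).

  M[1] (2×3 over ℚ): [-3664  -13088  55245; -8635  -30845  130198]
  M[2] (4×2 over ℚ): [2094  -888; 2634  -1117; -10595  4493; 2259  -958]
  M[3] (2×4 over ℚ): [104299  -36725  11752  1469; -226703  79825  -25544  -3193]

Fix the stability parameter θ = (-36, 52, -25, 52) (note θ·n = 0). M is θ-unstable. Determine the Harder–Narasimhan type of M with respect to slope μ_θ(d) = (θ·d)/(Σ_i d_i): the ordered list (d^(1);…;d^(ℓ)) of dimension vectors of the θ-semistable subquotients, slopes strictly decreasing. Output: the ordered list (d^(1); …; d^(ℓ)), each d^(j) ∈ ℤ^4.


Interval decomposition of M: I[1,1], I[1,3], I[1,4], I[3,3]^2, I[4,4].
HN type (ℓ=4): μ^(1)=52; μ^(2)=27/2; μ^(3)=-25; μ^(4)=-36

((0, 0, 0, 2); (0, 2, 2, 0); (0, 0, 2, 0); (3, 0, 0, 0))


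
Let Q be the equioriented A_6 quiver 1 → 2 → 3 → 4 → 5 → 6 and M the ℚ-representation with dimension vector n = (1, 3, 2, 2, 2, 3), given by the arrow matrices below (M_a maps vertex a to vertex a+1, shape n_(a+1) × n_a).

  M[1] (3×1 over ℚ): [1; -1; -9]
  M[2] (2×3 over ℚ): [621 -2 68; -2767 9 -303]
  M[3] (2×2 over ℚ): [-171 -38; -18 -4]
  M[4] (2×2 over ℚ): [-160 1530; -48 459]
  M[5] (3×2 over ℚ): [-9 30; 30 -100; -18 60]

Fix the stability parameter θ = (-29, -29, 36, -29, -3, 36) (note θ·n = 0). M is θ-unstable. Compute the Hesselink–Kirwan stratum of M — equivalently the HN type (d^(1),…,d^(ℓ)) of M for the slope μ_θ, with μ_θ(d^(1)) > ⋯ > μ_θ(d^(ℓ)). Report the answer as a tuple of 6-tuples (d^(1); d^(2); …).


Barcode: M ≅ I[1,5], I[2,2], I[2,3], I[4,4], I[5,6], I[6,6]^2. HN layers by μ_θ (4 steps, strictly decreasing):
  μ^(1)=36; μ^(2)=4/3; μ^(3)=-3; μ^(4)=-29

((0, 0, 1, 0, 0, 3); (0, 0, 1, 1, 1, 0); (0, 0, 0, 0, 1, 0); (1, 3, 0, 1, 0, 0))


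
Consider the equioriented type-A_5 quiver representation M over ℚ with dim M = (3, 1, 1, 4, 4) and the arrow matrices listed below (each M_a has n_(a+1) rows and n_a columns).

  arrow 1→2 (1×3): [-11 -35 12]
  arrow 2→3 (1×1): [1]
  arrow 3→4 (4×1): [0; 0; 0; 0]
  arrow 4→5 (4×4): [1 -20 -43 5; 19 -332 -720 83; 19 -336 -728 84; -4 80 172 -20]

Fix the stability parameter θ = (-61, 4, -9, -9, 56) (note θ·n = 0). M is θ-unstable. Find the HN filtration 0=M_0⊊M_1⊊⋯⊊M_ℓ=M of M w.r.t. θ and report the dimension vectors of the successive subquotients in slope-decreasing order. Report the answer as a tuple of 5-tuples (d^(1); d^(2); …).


Barcode: M ≅ I[1,1]^2, I[1,3], I[4,4], I[4,5]^3, I[5,5]. HN layers by μ_θ (4 steps, strictly decreasing):
  μ^(1)=56; μ^(2)=-5/2; μ^(3)=-9; μ^(4)=-61

((0, 0, 0, 0, 4); (0, 1, 1, 0, 0); (0, 0, 0, 4, 0); (3, 0, 0, 0, 0))


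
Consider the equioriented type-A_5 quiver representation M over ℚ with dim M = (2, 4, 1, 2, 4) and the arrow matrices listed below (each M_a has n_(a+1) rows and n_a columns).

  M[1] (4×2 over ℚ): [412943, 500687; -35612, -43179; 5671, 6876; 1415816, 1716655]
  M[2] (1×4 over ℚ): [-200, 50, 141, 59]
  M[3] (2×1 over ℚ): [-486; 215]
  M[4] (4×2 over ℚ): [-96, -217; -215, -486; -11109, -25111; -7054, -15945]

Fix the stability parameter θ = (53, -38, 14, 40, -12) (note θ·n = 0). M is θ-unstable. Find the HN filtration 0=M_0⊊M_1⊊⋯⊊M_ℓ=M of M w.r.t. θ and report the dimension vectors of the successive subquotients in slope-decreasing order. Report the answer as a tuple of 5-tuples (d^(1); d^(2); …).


Interval decomposition of M: I[1,2], I[1,5], I[2,2]^2, I[4,5], I[5,5]^2.
HN type (ℓ=4): μ^(1)=14; μ^(2)=15/2; μ^(3)=-12; μ^(4)=-38

((0, 0, 1, 2, 2); (2, 2, 0, 0, 0); (0, 0, 0, 0, 2); (0, 2, 0, 0, 0))


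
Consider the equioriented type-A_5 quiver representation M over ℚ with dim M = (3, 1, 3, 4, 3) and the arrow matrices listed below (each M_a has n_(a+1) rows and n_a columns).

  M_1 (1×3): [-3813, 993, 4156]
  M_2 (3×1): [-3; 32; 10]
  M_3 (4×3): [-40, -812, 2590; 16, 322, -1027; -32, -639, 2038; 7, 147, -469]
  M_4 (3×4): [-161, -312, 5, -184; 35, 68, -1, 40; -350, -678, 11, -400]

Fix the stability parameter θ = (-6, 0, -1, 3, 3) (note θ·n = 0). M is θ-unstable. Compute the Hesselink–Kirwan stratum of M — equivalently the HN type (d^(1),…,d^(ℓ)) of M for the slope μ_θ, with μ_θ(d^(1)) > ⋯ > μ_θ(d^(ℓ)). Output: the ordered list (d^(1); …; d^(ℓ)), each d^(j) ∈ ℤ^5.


Via rank(M_{q-1}∘⋯∘M_p): M ≅ I[1,1]^2, I[1,4], I[3,4], I[3,5], I[4,5], I[5,5].
μ_θ-semistable layers: μ^(1)=3; μ^(2)=-1/2; μ^(3)=-1; μ^(4)=-6

((0, 0, 0, 4, 3); (0, 1, 1, 0, 0); (0, 0, 2, 0, 0); (3, 0, 0, 0, 0))


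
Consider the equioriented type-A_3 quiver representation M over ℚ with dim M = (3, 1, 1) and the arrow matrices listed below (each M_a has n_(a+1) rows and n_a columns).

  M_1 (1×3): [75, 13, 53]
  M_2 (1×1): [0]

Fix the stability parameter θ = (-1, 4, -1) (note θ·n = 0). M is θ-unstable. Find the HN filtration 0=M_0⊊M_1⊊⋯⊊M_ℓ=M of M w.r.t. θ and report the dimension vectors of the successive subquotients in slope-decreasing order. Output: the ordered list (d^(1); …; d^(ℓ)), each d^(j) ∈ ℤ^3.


Interval decomposition of M: I[1,1]^2, I[1,2], I[3,3].
HN type (ℓ=2): μ^(1)=4; μ^(2)=-1

((0, 1, 0); (3, 0, 1))
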